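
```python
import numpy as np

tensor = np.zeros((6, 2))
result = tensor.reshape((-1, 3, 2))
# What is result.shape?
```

(2, 3, 2)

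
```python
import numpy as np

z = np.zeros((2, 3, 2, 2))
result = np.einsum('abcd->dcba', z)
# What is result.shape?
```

(2, 2, 3, 2)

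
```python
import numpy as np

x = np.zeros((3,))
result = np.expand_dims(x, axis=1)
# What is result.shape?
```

(3, 1)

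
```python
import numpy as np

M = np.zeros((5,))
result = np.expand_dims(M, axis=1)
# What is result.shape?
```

(5, 1)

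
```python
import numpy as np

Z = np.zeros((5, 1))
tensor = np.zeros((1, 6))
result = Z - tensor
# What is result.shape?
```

(5, 6)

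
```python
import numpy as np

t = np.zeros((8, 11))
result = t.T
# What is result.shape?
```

(11, 8)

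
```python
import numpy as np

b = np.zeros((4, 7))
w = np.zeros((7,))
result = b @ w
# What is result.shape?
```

(4,)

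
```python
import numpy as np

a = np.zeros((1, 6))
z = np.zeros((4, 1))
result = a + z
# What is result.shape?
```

(4, 6)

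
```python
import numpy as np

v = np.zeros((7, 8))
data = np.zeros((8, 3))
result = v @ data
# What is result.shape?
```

(7, 3)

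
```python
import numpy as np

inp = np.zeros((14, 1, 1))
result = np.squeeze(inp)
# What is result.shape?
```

(14,)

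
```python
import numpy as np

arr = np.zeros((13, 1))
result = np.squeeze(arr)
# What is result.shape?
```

(13,)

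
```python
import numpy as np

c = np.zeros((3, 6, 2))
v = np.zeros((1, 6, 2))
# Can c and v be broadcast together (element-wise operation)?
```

Yes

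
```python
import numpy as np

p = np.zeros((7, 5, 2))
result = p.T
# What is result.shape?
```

(2, 5, 7)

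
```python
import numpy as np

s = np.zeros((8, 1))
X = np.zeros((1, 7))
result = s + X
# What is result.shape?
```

(8, 7)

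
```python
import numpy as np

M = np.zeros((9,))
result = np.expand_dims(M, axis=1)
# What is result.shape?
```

(9, 1)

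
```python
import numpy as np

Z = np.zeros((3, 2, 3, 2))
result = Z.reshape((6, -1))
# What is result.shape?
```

(6, 6)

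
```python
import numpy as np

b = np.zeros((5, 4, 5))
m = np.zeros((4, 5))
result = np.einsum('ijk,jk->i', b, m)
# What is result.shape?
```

(5,)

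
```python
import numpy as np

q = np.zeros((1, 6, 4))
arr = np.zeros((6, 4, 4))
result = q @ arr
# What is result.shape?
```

(6, 6, 4)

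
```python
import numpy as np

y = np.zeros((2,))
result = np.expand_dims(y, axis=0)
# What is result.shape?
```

(1, 2)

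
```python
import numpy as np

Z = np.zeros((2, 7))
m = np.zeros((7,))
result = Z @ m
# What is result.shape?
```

(2,)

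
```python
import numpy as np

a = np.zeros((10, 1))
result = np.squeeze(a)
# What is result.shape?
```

(10,)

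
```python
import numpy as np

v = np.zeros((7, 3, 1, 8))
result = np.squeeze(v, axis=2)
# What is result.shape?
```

(7, 3, 8)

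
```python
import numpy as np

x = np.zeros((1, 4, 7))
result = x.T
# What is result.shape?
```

(7, 4, 1)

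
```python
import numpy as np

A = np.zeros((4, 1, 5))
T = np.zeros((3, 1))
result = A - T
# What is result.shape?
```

(4, 3, 5)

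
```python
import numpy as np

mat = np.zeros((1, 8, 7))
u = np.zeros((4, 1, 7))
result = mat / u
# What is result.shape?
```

(4, 8, 7)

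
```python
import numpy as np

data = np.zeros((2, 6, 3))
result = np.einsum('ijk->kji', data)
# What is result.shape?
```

(3, 6, 2)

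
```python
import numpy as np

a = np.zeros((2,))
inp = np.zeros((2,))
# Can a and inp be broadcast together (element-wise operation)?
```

Yes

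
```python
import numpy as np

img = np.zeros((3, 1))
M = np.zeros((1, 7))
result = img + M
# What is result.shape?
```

(3, 7)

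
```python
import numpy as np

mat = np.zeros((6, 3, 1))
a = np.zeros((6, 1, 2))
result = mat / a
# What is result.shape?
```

(6, 3, 2)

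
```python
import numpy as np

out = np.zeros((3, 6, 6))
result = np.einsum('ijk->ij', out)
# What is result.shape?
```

(3, 6)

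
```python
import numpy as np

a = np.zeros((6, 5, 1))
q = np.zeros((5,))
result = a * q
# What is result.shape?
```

(6, 5, 5)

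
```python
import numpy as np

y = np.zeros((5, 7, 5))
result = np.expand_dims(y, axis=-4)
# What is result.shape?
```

(1, 5, 7, 5)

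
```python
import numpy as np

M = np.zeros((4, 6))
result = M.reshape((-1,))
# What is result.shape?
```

(24,)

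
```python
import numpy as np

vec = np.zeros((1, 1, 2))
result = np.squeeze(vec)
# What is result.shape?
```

(2,)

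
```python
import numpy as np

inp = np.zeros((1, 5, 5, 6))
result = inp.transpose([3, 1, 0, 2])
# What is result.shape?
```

(6, 5, 1, 5)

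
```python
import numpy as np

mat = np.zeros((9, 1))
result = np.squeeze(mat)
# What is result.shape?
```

(9,)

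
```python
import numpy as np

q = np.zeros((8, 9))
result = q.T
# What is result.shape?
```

(9, 8)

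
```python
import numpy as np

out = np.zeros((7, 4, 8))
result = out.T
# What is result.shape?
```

(8, 4, 7)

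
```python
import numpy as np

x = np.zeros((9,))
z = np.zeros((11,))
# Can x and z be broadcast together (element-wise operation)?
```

No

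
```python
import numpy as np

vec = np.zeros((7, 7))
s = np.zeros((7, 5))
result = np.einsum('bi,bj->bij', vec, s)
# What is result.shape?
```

(7, 7, 5)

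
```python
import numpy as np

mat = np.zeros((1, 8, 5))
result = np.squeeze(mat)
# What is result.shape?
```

(8, 5)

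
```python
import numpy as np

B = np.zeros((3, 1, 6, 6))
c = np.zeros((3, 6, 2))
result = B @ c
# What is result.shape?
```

(3, 3, 6, 2)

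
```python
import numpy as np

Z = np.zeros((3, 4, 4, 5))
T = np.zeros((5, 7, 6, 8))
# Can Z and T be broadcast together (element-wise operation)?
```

No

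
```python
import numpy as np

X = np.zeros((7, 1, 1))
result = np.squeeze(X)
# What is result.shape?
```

(7,)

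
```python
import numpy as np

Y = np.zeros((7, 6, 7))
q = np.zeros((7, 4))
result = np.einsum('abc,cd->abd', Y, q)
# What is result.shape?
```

(7, 6, 4)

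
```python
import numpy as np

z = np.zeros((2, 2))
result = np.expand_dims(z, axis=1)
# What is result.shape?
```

(2, 1, 2)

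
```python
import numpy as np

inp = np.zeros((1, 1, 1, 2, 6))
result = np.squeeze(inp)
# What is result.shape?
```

(2, 6)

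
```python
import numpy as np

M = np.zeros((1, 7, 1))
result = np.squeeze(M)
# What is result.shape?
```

(7,)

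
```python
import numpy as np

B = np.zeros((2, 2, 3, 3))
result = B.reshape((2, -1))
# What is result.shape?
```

(2, 18)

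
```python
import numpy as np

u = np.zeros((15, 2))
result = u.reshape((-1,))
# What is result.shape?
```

(30,)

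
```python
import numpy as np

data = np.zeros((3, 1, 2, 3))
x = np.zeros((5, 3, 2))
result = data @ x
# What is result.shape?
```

(3, 5, 2, 2)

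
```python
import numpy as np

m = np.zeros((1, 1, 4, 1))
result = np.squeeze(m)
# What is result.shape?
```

(4,)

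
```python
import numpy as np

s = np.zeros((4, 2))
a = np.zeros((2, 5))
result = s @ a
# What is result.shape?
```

(4, 5)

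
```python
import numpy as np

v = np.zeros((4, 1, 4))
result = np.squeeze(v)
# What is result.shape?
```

(4, 4)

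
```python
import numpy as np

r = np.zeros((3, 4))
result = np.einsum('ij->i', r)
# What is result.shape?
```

(3,)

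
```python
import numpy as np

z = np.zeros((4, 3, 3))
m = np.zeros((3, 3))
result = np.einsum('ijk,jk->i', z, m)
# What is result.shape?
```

(4,)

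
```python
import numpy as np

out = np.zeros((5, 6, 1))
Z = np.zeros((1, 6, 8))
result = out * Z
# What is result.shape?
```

(5, 6, 8)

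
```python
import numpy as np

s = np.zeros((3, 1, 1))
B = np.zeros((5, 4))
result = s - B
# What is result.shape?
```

(3, 5, 4)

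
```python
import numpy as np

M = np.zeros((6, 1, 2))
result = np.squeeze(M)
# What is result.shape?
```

(6, 2)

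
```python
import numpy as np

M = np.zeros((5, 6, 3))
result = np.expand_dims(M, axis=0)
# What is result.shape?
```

(1, 5, 6, 3)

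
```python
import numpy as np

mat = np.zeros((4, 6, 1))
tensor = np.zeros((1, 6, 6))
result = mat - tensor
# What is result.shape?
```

(4, 6, 6)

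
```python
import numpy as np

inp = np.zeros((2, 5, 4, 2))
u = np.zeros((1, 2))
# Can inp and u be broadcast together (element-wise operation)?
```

Yes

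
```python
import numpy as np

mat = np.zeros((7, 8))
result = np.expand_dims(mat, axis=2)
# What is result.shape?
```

(7, 8, 1)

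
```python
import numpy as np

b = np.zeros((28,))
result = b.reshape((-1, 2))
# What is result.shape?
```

(14, 2)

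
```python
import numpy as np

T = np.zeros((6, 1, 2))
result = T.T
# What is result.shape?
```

(2, 1, 6)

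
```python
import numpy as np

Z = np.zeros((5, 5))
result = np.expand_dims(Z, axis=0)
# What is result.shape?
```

(1, 5, 5)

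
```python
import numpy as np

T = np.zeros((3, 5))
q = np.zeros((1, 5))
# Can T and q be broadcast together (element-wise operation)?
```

Yes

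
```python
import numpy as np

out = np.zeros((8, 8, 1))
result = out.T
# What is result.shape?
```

(1, 8, 8)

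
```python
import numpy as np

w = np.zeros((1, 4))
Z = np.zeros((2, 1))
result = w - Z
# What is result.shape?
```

(2, 4)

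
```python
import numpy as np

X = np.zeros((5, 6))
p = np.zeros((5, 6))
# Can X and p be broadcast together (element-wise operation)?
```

Yes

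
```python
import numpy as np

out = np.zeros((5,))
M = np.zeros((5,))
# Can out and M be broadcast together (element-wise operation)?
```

Yes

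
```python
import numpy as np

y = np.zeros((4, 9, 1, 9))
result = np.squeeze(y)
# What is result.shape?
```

(4, 9, 9)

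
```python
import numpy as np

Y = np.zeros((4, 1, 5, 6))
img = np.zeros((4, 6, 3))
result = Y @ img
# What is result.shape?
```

(4, 4, 5, 3)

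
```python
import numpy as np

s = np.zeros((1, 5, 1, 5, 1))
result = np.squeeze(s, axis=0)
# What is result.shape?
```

(5, 1, 5, 1)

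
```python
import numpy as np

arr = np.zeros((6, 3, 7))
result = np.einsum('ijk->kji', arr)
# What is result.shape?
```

(7, 3, 6)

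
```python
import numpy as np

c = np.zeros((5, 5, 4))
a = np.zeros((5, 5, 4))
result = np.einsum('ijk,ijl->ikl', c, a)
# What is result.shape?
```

(5, 4, 4)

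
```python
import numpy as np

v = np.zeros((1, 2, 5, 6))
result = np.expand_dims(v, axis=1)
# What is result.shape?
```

(1, 1, 2, 5, 6)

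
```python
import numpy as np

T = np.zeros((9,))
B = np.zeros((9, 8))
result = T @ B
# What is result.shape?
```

(8,)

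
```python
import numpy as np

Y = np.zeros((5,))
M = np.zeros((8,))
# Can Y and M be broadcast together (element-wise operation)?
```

No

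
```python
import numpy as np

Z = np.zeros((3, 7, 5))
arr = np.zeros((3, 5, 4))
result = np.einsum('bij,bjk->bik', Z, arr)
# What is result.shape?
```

(3, 7, 4)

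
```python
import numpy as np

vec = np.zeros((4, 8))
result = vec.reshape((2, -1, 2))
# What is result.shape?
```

(2, 8, 2)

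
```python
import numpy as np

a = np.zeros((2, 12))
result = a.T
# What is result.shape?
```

(12, 2)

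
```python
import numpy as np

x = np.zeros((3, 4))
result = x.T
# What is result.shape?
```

(4, 3)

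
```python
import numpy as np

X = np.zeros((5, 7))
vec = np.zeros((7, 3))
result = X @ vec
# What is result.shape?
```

(5, 3)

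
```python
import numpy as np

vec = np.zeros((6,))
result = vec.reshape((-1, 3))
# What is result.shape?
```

(2, 3)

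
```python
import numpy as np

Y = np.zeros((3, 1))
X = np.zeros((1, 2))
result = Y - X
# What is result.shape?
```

(3, 2)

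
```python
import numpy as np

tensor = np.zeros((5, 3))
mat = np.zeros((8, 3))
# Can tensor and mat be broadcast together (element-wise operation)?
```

No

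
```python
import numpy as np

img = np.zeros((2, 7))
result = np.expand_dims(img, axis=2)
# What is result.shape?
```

(2, 7, 1)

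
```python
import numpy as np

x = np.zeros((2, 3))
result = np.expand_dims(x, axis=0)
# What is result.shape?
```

(1, 2, 3)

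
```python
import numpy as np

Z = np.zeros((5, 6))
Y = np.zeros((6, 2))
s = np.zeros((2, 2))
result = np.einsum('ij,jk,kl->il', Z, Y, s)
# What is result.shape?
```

(5, 2)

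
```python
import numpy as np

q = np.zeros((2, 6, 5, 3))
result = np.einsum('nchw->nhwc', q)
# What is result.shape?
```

(2, 5, 3, 6)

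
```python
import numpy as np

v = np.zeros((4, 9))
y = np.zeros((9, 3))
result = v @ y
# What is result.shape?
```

(4, 3)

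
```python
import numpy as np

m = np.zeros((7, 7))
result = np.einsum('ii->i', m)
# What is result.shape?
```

(7,)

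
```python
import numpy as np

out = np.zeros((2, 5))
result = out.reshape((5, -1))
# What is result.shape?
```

(5, 2)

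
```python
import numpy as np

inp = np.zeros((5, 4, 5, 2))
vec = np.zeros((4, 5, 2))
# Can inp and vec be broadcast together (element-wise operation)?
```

Yes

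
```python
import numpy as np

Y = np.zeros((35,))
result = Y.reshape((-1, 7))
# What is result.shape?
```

(5, 7)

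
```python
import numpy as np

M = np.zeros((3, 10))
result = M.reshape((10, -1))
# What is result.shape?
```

(10, 3)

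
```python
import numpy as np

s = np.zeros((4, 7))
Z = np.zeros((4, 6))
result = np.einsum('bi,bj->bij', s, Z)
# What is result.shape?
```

(4, 7, 6)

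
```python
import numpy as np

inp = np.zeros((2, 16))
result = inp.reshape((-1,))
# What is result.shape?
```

(32,)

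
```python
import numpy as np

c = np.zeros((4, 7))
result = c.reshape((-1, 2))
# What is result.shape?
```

(14, 2)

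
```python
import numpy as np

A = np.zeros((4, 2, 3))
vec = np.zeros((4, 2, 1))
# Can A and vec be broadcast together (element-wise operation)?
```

Yes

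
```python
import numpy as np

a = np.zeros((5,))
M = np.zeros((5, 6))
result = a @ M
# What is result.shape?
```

(6,)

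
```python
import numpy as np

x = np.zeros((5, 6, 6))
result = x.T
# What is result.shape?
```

(6, 6, 5)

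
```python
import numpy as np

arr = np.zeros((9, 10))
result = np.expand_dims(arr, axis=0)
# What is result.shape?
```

(1, 9, 10)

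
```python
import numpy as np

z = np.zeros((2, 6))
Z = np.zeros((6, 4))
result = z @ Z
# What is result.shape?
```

(2, 4)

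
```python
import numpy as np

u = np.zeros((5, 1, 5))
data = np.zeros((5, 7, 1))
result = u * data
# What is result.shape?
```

(5, 7, 5)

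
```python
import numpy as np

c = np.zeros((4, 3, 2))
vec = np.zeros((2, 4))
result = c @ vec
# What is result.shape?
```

(4, 3, 4)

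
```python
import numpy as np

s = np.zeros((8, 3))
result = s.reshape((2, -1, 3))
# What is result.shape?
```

(2, 4, 3)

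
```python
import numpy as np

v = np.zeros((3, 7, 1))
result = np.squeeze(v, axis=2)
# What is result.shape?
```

(3, 7)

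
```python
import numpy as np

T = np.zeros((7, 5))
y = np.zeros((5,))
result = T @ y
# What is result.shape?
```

(7,)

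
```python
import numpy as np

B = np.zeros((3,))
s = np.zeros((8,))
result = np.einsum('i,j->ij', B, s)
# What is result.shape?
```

(3, 8)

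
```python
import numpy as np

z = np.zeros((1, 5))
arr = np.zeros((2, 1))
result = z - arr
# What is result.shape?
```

(2, 5)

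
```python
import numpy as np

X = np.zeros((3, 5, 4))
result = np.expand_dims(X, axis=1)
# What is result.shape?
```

(3, 1, 5, 4)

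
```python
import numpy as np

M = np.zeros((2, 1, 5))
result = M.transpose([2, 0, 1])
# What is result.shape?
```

(5, 2, 1)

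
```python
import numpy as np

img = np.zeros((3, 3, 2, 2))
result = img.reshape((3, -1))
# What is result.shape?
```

(3, 12)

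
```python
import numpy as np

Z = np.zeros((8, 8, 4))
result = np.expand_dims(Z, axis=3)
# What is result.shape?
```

(8, 8, 4, 1)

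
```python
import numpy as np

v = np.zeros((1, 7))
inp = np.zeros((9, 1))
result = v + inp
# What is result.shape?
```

(9, 7)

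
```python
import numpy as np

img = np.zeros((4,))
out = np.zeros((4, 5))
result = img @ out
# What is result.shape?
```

(5,)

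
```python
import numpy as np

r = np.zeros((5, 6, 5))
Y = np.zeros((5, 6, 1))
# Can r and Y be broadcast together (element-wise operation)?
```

Yes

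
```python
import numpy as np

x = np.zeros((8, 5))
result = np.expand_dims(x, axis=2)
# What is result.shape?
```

(8, 5, 1)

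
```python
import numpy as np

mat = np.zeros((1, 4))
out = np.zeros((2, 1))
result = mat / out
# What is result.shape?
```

(2, 4)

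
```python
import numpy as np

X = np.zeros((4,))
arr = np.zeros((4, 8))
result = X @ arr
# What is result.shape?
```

(8,)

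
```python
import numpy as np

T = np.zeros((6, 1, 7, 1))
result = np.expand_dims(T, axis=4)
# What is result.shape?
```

(6, 1, 7, 1, 1)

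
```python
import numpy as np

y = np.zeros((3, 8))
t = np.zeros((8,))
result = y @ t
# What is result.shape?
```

(3,)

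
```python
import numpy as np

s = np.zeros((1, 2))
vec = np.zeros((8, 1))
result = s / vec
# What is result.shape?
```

(8, 2)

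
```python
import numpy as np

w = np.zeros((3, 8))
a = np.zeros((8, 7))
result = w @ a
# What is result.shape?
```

(3, 7)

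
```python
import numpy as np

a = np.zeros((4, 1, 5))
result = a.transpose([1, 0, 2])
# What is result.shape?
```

(1, 4, 5)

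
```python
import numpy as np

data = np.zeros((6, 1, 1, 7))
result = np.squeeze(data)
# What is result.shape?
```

(6, 7)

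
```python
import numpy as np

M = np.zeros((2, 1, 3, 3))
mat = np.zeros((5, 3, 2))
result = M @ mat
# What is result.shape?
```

(2, 5, 3, 2)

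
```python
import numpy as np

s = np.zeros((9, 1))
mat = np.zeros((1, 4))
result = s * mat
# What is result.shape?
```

(9, 4)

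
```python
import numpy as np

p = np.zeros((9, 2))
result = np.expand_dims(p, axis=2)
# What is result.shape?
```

(9, 2, 1)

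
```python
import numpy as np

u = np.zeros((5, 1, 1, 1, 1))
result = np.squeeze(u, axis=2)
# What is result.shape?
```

(5, 1, 1, 1)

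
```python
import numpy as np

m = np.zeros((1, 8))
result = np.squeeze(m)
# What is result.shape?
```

(8,)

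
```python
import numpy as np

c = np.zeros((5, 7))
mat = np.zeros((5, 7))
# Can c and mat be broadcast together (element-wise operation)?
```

Yes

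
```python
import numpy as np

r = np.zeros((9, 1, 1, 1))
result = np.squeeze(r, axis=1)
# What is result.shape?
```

(9, 1, 1)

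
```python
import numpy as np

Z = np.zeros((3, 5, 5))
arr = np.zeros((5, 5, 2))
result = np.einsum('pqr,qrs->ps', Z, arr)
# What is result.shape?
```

(3, 2)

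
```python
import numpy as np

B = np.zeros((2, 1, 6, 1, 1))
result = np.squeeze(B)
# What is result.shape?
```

(2, 6)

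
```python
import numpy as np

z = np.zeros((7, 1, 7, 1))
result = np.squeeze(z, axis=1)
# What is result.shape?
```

(7, 7, 1)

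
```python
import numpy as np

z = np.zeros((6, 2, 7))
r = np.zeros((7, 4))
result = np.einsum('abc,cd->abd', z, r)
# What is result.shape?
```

(6, 2, 4)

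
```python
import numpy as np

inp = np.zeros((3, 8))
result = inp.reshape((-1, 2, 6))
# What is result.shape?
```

(2, 2, 6)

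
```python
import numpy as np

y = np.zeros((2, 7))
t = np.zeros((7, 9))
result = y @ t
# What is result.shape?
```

(2, 9)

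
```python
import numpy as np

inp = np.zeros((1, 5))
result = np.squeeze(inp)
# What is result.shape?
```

(5,)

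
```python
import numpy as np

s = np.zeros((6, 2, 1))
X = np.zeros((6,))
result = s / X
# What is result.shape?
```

(6, 2, 6)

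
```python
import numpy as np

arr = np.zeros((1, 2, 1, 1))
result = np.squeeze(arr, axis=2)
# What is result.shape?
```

(1, 2, 1)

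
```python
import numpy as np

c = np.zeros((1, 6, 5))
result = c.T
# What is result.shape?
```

(5, 6, 1)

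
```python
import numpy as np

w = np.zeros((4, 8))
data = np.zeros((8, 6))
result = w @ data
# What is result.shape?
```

(4, 6)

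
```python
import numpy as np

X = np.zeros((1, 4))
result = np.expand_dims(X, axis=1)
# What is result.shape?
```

(1, 1, 4)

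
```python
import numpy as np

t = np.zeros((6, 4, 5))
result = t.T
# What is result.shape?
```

(5, 4, 6)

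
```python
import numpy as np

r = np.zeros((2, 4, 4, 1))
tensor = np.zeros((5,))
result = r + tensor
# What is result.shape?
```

(2, 4, 4, 5)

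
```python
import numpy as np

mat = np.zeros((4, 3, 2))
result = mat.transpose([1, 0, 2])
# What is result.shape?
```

(3, 4, 2)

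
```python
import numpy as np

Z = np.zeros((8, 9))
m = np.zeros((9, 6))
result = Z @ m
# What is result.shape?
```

(8, 6)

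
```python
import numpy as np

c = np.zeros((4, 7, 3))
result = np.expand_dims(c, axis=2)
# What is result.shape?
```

(4, 7, 1, 3)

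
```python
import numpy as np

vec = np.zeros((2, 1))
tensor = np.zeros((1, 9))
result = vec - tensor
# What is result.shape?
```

(2, 9)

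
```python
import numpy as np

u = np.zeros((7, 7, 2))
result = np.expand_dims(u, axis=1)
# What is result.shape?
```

(7, 1, 7, 2)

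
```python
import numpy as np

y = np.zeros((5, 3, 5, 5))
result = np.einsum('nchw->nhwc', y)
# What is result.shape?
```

(5, 5, 5, 3)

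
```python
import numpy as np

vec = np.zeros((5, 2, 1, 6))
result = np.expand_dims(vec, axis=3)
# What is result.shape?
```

(5, 2, 1, 1, 6)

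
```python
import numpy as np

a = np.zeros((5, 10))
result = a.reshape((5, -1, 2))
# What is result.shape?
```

(5, 5, 2)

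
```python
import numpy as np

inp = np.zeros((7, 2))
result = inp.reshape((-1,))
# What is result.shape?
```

(14,)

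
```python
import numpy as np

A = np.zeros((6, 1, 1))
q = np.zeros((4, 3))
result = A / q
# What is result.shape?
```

(6, 4, 3)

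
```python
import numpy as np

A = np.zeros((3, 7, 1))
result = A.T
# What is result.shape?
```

(1, 7, 3)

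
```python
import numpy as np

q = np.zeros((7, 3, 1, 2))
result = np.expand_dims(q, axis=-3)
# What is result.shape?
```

(7, 3, 1, 1, 2)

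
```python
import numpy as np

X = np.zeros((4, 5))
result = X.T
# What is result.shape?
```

(5, 4)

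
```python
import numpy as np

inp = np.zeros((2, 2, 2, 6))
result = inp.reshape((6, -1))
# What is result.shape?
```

(6, 8)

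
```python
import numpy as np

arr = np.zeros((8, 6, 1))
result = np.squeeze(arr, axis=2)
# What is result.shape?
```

(8, 6)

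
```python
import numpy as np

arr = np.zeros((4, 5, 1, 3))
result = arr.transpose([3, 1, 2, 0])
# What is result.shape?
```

(3, 5, 1, 4)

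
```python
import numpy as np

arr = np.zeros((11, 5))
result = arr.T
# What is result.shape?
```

(5, 11)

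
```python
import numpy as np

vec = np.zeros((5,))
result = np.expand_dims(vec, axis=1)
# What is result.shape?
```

(5, 1)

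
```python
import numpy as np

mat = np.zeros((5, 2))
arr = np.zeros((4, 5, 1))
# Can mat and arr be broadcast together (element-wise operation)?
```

Yes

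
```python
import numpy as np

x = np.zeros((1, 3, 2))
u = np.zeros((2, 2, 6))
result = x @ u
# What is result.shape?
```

(2, 3, 6)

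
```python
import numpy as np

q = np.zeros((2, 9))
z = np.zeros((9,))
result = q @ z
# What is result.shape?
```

(2,)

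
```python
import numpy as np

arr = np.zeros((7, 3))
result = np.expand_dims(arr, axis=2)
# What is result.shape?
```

(7, 3, 1)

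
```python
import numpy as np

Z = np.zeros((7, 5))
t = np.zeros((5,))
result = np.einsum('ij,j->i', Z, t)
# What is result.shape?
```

(7,)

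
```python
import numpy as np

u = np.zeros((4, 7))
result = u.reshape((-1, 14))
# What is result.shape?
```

(2, 14)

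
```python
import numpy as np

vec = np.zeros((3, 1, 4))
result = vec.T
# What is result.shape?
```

(4, 1, 3)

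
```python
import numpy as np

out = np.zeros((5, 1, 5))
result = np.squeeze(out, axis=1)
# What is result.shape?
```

(5, 5)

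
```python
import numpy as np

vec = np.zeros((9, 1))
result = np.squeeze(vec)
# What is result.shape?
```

(9,)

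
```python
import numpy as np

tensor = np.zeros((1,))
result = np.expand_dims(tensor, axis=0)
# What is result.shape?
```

(1, 1)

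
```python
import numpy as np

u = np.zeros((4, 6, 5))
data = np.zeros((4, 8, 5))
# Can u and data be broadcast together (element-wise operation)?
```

No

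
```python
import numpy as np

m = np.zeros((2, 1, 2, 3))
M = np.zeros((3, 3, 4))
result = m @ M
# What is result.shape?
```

(2, 3, 2, 4)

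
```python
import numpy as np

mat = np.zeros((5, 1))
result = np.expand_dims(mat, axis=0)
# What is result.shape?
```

(1, 5, 1)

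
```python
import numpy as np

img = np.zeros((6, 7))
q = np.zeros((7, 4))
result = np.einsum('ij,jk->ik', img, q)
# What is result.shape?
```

(6, 4)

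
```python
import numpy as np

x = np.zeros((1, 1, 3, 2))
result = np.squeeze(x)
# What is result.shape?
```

(3, 2)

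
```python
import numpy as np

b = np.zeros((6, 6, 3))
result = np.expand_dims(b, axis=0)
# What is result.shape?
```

(1, 6, 6, 3)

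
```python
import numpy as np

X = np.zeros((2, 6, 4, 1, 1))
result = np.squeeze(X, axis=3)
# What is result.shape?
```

(2, 6, 4, 1)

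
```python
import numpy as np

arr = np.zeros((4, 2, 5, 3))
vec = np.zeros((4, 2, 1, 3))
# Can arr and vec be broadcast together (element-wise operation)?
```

Yes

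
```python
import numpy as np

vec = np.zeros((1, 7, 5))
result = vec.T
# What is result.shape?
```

(5, 7, 1)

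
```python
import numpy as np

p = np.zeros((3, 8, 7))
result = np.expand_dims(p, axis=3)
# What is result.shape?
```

(3, 8, 7, 1)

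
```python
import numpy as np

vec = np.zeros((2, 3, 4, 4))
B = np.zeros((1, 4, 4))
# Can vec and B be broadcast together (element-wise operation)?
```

Yes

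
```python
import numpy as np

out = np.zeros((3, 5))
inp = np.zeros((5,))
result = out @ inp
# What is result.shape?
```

(3,)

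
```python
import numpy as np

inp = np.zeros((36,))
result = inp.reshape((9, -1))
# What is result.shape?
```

(9, 4)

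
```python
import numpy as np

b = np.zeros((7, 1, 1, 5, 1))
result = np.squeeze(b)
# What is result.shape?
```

(7, 5)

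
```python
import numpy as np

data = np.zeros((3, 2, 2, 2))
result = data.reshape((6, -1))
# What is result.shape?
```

(6, 4)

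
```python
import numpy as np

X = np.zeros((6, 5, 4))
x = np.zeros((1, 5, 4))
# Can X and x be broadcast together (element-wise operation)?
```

Yes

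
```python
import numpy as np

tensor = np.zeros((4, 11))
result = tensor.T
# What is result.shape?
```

(11, 4)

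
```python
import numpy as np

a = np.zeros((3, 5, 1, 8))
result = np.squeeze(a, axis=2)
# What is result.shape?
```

(3, 5, 8)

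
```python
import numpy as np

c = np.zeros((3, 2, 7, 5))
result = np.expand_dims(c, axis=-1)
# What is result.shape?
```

(3, 2, 7, 5, 1)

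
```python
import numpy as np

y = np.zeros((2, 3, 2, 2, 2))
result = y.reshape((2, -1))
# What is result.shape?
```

(2, 24)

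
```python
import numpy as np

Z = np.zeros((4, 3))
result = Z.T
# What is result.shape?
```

(3, 4)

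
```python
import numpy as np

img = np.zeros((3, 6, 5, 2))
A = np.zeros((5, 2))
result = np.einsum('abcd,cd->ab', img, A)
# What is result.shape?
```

(3, 6)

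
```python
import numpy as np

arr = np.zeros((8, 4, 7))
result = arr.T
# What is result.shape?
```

(7, 4, 8)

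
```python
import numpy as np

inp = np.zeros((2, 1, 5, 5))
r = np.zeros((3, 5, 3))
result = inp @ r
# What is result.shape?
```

(2, 3, 5, 3)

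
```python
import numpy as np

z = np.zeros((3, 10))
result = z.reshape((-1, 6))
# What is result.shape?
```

(5, 6)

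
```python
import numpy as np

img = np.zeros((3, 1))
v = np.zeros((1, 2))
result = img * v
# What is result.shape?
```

(3, 2)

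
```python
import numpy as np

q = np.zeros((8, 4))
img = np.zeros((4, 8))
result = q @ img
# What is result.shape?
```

(8, 8)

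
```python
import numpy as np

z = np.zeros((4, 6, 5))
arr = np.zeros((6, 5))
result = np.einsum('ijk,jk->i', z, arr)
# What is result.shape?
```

(4,)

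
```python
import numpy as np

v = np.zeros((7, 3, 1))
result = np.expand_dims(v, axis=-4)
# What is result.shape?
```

(1, 7, 3, 1)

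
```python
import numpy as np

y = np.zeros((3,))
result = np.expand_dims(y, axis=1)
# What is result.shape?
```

(3, 1)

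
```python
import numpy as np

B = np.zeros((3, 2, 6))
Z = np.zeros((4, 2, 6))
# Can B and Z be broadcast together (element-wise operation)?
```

No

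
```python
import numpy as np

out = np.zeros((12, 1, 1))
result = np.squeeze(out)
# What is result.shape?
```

(12,)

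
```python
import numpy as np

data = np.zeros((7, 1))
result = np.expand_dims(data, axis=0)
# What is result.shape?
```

(1, 7, 1)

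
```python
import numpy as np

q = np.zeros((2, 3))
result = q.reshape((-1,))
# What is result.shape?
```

(6,)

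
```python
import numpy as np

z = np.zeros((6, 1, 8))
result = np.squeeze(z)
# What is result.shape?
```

(6, 8)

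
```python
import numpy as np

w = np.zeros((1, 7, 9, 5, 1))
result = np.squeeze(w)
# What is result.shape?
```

(7, 9, 5)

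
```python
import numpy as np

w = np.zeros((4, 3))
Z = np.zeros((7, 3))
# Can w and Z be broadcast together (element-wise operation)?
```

No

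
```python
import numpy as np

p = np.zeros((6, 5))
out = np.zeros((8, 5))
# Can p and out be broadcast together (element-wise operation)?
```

No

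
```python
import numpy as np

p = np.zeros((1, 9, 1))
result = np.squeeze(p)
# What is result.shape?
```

(9,)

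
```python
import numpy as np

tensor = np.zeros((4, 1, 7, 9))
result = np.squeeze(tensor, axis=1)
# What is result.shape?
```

(4, 7, 9)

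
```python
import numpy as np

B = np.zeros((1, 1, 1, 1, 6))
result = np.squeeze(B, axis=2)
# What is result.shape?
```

(1, 1, 1, 6)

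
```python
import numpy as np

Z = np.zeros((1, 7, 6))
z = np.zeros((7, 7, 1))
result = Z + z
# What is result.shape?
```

(7, 7, 6)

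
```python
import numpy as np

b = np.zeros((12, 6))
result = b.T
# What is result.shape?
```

(6, 12)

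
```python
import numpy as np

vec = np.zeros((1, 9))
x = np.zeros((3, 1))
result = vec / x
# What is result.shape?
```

(3, 9)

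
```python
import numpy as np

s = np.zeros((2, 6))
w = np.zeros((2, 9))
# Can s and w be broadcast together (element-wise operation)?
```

No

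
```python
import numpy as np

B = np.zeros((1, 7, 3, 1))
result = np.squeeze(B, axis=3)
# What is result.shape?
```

(1, 7, 3)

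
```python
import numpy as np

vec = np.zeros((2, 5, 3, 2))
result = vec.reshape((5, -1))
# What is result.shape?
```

(5, 12)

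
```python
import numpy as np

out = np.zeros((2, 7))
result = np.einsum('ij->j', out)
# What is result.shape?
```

(7,)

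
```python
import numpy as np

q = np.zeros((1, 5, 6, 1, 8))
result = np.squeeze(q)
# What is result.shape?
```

(5, 6, 8)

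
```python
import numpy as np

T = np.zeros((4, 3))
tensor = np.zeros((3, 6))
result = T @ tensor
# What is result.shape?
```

(4, 6)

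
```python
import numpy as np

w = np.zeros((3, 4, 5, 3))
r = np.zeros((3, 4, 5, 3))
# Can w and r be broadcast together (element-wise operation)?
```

Yes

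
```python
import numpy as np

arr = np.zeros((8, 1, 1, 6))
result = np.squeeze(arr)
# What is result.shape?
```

(8, 6)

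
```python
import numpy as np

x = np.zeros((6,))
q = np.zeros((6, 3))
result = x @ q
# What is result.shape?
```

(3,)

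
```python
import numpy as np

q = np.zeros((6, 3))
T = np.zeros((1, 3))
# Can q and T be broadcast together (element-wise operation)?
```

Yes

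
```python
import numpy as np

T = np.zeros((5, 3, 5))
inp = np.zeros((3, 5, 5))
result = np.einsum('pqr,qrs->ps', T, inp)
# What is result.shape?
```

(5, 5)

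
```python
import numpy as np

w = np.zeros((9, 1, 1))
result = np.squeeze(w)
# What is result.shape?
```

(9,)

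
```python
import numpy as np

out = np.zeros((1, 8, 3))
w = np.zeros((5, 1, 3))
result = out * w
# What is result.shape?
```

(5, 8, 3)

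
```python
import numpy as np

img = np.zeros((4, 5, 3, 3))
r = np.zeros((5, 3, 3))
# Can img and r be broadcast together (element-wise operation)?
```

Yes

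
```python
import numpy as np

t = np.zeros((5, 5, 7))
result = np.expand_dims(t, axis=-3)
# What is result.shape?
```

(5, 1, 5, 7)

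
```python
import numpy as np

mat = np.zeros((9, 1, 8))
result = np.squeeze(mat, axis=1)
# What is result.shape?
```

(9, 8)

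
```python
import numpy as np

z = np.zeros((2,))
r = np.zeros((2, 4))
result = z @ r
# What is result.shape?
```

(4,)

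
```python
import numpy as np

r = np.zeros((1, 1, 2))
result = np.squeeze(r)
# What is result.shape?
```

(2,)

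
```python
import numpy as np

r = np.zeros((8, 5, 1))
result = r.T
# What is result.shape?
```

(1, 5, 8)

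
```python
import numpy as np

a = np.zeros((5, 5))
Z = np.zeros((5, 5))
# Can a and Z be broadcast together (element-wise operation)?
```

Yes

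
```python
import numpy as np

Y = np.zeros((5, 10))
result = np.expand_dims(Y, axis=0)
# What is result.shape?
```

(1, 5, 10)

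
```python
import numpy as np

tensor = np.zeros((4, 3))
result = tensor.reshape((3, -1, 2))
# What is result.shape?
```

(3, 2, 2)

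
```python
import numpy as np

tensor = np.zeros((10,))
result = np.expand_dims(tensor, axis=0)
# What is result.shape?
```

(1, 10)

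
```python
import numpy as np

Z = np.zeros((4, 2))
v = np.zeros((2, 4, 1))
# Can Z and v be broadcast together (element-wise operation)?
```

Yes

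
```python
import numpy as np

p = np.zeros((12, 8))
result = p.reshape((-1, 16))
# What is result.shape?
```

(6, 16)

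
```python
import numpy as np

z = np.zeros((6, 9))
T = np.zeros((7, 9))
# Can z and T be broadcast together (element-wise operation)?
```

No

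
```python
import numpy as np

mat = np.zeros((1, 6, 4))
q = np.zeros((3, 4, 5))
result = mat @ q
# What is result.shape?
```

(3, 6, 5)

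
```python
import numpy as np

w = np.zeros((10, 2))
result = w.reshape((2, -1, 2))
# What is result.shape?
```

(2, 5, 2)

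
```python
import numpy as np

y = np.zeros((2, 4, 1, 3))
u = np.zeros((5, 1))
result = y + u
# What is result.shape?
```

(2, 4, 5, 3)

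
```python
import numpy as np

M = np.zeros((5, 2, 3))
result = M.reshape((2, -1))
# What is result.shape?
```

(2, 15)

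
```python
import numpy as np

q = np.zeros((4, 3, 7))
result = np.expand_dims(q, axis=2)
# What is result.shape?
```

(4, 3, 1, 7)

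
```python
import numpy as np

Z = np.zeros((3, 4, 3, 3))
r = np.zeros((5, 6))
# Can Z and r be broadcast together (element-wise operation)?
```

No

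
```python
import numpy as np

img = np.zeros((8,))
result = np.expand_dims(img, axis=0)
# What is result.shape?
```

(1, 8)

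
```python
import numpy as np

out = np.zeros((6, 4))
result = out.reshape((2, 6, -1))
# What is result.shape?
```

(2, 6, 2)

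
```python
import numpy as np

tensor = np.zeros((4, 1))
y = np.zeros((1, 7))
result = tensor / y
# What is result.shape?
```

(4, 7)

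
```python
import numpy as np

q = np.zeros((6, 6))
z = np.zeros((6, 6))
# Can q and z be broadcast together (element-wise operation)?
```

Yes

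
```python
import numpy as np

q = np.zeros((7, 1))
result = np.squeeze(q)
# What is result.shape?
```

(7,)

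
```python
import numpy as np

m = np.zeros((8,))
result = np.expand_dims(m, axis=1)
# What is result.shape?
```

(8, 1)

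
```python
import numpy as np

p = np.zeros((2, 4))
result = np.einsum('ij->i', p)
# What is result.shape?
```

(2,)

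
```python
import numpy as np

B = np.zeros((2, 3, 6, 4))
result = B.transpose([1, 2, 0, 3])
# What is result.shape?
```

(3, 6, 2, 4)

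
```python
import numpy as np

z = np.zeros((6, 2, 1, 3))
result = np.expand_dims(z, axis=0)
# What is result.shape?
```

(1, 6, 2, 1, 3)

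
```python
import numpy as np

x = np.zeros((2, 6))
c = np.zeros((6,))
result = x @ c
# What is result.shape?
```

(2,)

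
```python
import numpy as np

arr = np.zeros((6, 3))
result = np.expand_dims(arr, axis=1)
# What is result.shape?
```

(6, 1, 3)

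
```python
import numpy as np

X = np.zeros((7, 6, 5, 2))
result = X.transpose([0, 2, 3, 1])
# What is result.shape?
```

(7, 5, 2, 6)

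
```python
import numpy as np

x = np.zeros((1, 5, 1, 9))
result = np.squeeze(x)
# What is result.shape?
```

(5, 9)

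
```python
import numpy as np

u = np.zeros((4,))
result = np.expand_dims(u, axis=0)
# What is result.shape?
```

(1, 4)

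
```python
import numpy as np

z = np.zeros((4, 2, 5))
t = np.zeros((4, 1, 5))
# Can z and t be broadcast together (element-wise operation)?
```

Yes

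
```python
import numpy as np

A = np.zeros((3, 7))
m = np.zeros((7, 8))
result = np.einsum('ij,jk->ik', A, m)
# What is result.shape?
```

(3, 8)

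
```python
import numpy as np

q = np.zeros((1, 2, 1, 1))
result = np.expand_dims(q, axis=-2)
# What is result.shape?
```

(1, 2, 1, 1, 1)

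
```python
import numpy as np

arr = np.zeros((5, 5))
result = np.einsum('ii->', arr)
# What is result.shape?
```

()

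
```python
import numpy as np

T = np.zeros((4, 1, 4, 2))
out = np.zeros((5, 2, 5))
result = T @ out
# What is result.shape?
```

(4, 5, 4, 5)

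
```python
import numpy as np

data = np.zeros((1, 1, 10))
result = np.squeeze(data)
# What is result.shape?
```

(10,)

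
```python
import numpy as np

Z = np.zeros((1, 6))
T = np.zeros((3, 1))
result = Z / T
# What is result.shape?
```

(3, 6)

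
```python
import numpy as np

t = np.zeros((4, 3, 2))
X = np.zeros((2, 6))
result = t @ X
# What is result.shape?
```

(4, 3, 6)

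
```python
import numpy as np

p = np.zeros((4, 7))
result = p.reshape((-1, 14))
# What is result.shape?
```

(2, 14)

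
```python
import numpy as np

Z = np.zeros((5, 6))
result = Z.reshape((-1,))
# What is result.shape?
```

(30,)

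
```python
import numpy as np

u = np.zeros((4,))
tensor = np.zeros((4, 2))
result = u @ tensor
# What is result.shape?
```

(2,)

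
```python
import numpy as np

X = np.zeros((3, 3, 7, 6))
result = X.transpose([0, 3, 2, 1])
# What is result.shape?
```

(3, 6, 7, 3)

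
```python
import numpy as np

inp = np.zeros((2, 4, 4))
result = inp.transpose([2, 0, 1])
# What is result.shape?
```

(4, 2, 4)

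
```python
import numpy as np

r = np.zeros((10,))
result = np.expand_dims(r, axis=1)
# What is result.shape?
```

(10, 1)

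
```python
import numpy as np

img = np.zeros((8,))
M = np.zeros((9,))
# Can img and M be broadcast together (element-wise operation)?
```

No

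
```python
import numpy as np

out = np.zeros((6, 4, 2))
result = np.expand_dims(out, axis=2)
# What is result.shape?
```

(6, 4, 1, 2)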